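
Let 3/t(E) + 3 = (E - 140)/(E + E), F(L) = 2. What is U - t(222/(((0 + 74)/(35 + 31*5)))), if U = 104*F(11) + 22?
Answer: 69112/299 ≈ 231.14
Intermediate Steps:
t(E) = 3/(-3 + (-140 + E)/(2*E)) (t(E) = 3/(-3 + (E - 140)/(E + E)) = 3/(-3 + (-140 + E)/((2*E))) = 3/(-3 + (-140 + E)*(1/(2*E))) = 3/(-3 + (-140 + E)/(2*E)))
U = 230 (U = 104*2 + 22 = 208 + 22 = 230)
U - t(222/(((0 + 74)/(35 + 31*5)))) = 230 - (-6)*222/(((0 + 74)/(35 + 31*5)))/(140 + 5*(222/(((0 + 74)/(35 + 31*5))))) = 230 - (-6)*222/((74/(35 + 155)))/(140 + 5*(222/((74/(35 + 155))))) = 230 - (-6)*222/((74/190))/(140 + 5*(222/((74/190)))) = 230 - (-6)*222/((74*(1/190)))/(140 + 5*(222/((74*(1/190))))) = 230 - (-6)*222/(37/95)/(140 + 5*(222/(37/95))) = 230 - (-6)*222*(95/37)/(140 + 5*(222*(95/37))) = 230 - (-6)*570/(140 + 5*570) = 230 - (-6)*570/(140 + 2850) = 230 - (-6)*570/2990 = 230 - 1*(-342/299) = 230 + 342/299 = 69112/299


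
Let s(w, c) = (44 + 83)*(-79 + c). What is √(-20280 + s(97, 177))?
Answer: I*√7834 ≈ 88.51*I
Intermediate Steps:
s(w, c) = -10033 + 127*c (s(w, c) = 127*(-79 + c) = -10033 + 127*c)
√(-20280 + s(97, 177)) = √(-20280 + (-10033 + 127*177)) = √(-20280 + (-10033 + 22479)) = √(-20280 + 12446) = √(-7834) = I*√7834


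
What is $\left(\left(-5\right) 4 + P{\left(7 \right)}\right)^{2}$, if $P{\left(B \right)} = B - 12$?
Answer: $625$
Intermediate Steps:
$P{\left(B \right)} = -12 + B$
$\left(\left(-5\right) 4 + P{\left(7 \right)}\right)^{2} = \left(\left(-5\right) 4 + \left(-12 + 7\right)\right)^{2} = \left(-20 - 5\right)^{2} = \left(-25\right)^{2} = 625$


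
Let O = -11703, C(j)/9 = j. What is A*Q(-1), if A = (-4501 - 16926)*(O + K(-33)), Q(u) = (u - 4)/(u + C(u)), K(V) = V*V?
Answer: 113713089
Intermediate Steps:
C(j) = 9*j
K(V) = V²
Q(u) = (-4 + u)/(10*u) (Q(u) = (u - 4)/(u + 9*u) = (-4 + u)/((10*u)) = (-4 + u)*(1/(10*u)) = (-4 + u)/(10*u))
A = 227426178 (A = (-4501 - 16926)*(-11703 + (-33)²) = -21427*(-11703 + 1089) = -21427*(-10614) = 227426178)
A*Q(-1) = 227426178*((⅒)*(-4 - 1)/(-1)) = 227426178*((⅒)*(-1)*(-5)) = 227426178*(½) = 113713089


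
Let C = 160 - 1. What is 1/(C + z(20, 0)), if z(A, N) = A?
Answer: 1/179 ≈ 0.0055866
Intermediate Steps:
C = 159
1/(C + z(20, 0)) = 1/(159 + 20) = 1/179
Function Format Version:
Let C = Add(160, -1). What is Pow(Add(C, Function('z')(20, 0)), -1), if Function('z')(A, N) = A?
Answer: Rational(1, 179) ≈ 0.0055866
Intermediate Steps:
C = 159
Pow(Add(C, Function('z')(20, 0)), -1) = Pow(Add(159, 20), -1) = Pow(179, -1) = Rational(1, 179)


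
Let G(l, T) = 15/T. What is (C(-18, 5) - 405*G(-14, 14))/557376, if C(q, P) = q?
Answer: -2109/2601088 ≈ -0.00081081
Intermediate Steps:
(C(-18, 5) - 405*G(-14, 14))/557376 = (-18 - 6075/14)/557376 = (-18 - 6075/14)*(1/557376) = -6327/14*1/557376 = -2109/2601088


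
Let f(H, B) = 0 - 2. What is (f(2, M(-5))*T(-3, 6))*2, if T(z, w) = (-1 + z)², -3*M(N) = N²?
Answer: -64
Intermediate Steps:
M(N) = -N²/3
f(H, B) = -2
(f(2, M(-5))*T(-3, 6))*2 = -2*(-1 - 3)²*2 = -2*(-4)²*2 = -2*16*2 = -32*2 = -64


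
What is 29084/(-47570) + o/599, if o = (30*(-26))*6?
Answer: -120024458/14247215 ≈ -8.4244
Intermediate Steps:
o = -4680 (o = -780*6 = -4680)
29084/(-47570) + o/599 = 29084/(-47570) - 4680/599 = 29084*(-1/47570) - 4680*1/599 = -14542/23785 - 4680/599 = -120024458/14247215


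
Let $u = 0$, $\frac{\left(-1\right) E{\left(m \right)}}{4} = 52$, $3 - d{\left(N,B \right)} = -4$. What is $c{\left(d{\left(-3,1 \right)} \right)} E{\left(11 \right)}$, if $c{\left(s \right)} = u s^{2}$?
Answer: $0$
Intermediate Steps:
$d{\left(N,B \right)} = 7$ ($d{\left(N,B \right)} = 3 - -4 = 3 + 4 = 7$)
$E{\left(m \right)} = -208$ ($E{\left(m \right)} = \left(-4\right) 52 = -208$)
$c{\left(s \right)} = 0$ ($c{\left(s \right)} = 0 s^{2} = 0$)
$c{\left(d{\left(-3,1 \right)} \right)} E{\left(11 \right)} = 0 \left(-208\right) = 0$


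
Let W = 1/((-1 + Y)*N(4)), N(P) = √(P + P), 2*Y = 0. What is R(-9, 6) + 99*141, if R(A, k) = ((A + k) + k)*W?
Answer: 13959 - 3*√2/4 ≈ 13958.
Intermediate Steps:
Y = 0 (Y = (½)*0 = 0)
N(P) = √2*√P (N(P) = √(2*P) = √2*√P)
W = -√2/4 (W = 1/((-1 + 0)*((√2*√4))) = 1/((-1)*((√2*2))) = -1/(2*√2) = -√2/4 ≈ -0.35355)
R(A, k) = -√2*(A + 2*k)/4 (R(A, k) = ((A + k) + k)*(-√2/4) = (A + 2*k)*(-√2/4) = -√2*(A + 2*k)/4)
R(-9, 6) + 99*141 = √2*(-1*(-9) - 2*6)/4 + 99*141 = √2*(9 - 12)/4 + 13959 = (¼)*√2*(-3) + 13959 = -3*√2/4 + 13959 = 13959 - 3*√2/4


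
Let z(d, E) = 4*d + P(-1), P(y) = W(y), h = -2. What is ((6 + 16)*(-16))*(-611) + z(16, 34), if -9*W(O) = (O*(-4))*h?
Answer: 1936232/9 ≈ 2.1514e+5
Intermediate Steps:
W(O) = -8*O/9 (W(O) = -O*(-4)*(-2)/9 = -(-4*O)*(-2)/9 = -8*O/9)
P(y) = -8*y/9
z(d, E) = 8/9 + 4*d (z(d, E) = 4*d - 8/9*(-1) = 4*d + 8/9 = 8/9 + 4*d)
((6 + 16)*(-16))*(-611) + z(16, 34) = ((6 + 16)*(-16))*(-611) + (8/9 + 4*16) = (22*(-16))*(-611) + (8/9 + 64) = -352*(-611) + 584/9 = 215072 + 584/9 = 1936232/9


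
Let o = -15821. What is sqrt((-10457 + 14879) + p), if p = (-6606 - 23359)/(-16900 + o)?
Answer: sqrt(28020449643)/2517 ≈ 66.505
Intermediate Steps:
p = 2305/2517 (p = (-6606 - 23359)/(-16900 - 15821) = -29965/(-32721) = -29965*(-1/32721) = 2305/2517 ≈ 0.91577)
sqrt((-10457 + 14879) + p) = sqrt((-10457 + 14879) + 2305/2517) = sqrt(4422 + 2305/2517) = sqrt(11132479/2517) = sqrt(28020449643)/2517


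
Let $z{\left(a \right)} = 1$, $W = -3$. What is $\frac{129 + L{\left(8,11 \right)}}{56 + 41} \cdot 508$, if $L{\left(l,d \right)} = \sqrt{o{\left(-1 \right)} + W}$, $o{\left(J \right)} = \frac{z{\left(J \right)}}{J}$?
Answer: $\frac{65532}{97} + \frac{1016 i}{97} \approx 675.59 + 10.474 i$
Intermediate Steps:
$o{\left(J \right)} = \frac{1}{J}$ ($o{\left(J \right)} = 1 \frac{1}{J} = \frac{1}{J}$)
$L{\left(l,d \right)} = 2 i$ ($L{\left(l,d \right)} = \sqrt{\frac{1}{-1} - 3} = \sqrt{-1 - 3} = \sqrt{-4} = 2 i$)
$\frac{129 + L{\left(8,11 \right)}}{56 + 41} \cdot 508 = \frac{129 + 2 i}{56 + 41} \cdot 508 = \frac{129 + 2 i}{97} \cdot 508 = \left(129 + 2 i\right) \frac{1}{97} \cdot 508 = \left(\frac{129}{97} + \frac{2 i}{97}\right) 508 = \frac{65532}{97} + \frac{1016 i}{97}$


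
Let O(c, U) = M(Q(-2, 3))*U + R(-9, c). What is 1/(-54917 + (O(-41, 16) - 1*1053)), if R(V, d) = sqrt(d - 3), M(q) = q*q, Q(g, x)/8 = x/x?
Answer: -27473/1509531480 - I*sqrt(11)/1509531480 ≈ -1.82e-5 - 2.1971e-9*I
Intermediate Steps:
Q(g, x) = 8 (Q(g, x) = 8*(x/x) = 8*1 = 8)
M(q) = q**2
R(V, d) = sqrt(-3 + d)
O(c, U) = sqrt(-3 + c) + 64*U (O(c, U) = 8**2*U + sqrt(-3 + c) = 64*U + sqrt(-3 + c) = sqrt(-3 + c) + 64*U)
1/(-54917 + (O(-41, 16) - 1*1053)) = 1/(-54917 + ((sqrt(-3 - 41) + 64*16) - 1*1053)) = 1/(-54917 + ((sqrt(-44) + 1024) - 1053)) = 1/(-54917 + ((2*I*sqrt(11) + 1024) - 1053)) = 1/(-54917 + ((1024 + 2*I*sqrt(11)) - 1053)) = 1/(-54917 + (-29 + 2*I*sqrt(11))) = 1/(-54946 + 2*I*sqrt(11))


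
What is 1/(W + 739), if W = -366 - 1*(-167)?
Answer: 1/540 ≈ 0.0018519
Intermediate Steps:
W = -199 (W = -366 + 167 = -199)
1/(W + 739) = 1/(-199 + 739) = 1/540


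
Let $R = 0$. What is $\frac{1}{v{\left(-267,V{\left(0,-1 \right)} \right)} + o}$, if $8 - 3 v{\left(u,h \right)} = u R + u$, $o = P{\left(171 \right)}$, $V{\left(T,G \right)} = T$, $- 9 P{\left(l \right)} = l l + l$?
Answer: $- \frac{3}{9529} \approx -0.00031483$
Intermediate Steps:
$P{\left(l \right)} = - \frac{l}{9} - \frac{l^{2}}{9}$ ($P{\left(l \right)} = - \frac{l l + l}{9} = - \frac{l^{2} + l}{9} = - \frac{l + l^{2}}{9} = - \frac{l}{9} - \frac{l^{2}}{9}$)
$o = -3268$ ($o = \left(- \frac{1}{9}\right) 171 \left(1 + 171\right) = \left(- \frac{1}{9}\right) 171 \cdot 172 = -3268$)
$v{\left(u,h \right)} = \frac{8}{3} - \frac{u}{3}$ ($v{\left(u,h \right)} = \frac{8}{3} - \frac{u 0 + u}{3} = \frac{8}{3} - \frac{0 + u}{3} = \frac{8}{3} - \frac{u}{3}$)
$\frac{1}{v{\left(-267,V{\left(0,-1 \right)} \right)} + o} = \frac{1}{\left(\frac{8}{3} - -89\right) - 3268} = \frac{1}{\left(\frac{8}{3} + 89\right) - 3268} = \frac{1}{\frac{275}{3} - 3268} = \frac{1}{- \frac{9529}{3}} = - \frac{3}{9529}$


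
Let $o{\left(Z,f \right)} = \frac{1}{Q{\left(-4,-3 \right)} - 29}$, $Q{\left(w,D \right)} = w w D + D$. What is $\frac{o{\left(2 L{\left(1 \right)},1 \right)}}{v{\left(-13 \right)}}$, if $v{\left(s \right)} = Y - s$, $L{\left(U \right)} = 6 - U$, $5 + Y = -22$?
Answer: $\frac{1}{1120} \approx 0.00089286$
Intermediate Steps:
$Y = -27$ ($Y = -5 - 22 = -27$)
$Q{\left(w,D \right)} = D + D w^{2}$ ($Q{\left(w,D \right)} = w^{2} D + D = D w^{2} + D = D + D w^{2}$)
$o{\left(Z,f \right)} = - \frac{1}{80}$ ($o{\left(Z,f \right)} = \frac{1}{- 3 \left(1 + \left(-4\right)^{2}\right) - 29} = \frac{1}{- 3 \left(1 + 16\right) - 29} = \frac{1}{\left(-3\right) 17 - 29} = \frac{1}{-51 - 29} = \frac{1}{-80} = - \frac{1}{80}$)
$v{\left(s \right)} = -27 - s$
$\frac{o{\left(2 L{\left(1 \right)},1 \right)}}{v{\left(-13 \right)}} = - \frac{1}{80 \left(-27 - -13\right)} = - \frac{1}{80 \left(-27 + 13\right)} = - \frac{1}{80 \left(-14\right)} = \left(- \frac{1}{80}\right) \left(- \frac{1}{14}\right) = \frac{1}{1120}$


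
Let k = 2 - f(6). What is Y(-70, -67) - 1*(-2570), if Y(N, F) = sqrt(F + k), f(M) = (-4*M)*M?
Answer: 2570 + sqrt(79) ≈ 2578.9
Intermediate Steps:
f(M) = -4*M**2
k = 146 (k = 2 - (-4)*6**2 = 2 - (-4)*36 = 2 - 1*(-144) = 2 + 144 = 146)
Y(N, F) = sqrt(146 + F) (Y(N, F) = sqrt(F + 146) = sqrt(146 + F))
Y(-70, -67) - 1*(-2570) = sqrt(146 - 67) - 1*(-2570) = sqrt(79) + 2570 = 2570 + sqrt(79)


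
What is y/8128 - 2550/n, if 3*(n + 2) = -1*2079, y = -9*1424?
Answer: 147741/70612 ≈ 2.0923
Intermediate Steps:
y = -12816
n = -695 (n = -2 + (-1*2079)/3 = -2 + (⅓)*(-2079) = -2 - 693 = -695)
y/8128 - 2550/n = -12816/8128 - 2550/(-695) = -12816*1/8128 - 2550*(-1/695) = -801/508 + 510/139 = 147741/70612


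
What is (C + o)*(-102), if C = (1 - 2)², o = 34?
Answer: -3570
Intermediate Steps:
C = 1 (C = (-1)² = 1)
(C + o)*(-102) = (1 + 34)*(-102) = 35*(-102) = -3570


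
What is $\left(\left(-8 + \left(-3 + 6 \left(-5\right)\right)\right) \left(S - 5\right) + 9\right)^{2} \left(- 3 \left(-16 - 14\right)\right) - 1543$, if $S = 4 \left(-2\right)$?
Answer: $26437217$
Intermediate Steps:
$S = -8$
$\left(\left(-8 + \left(-3 + 6 \left(-5\right)\right)\right) \left(S - 5\right) + 9\right)^{2} \left(- 3 \left(-16 - 14\right)\right) - 1543 = \left(\left(-8 + \left(-3 + 6 \left(-5\right)\right)\right) \left(-8 - 5\right) + 9\right)^{2} \left(- 3 \left(-16 - 14\right)\right) - 1543 = \left(\left(-8 - 33\right) \left(-13\right) + 9\right)^{2} \left(\left(-3\right) \left(-30\right)\right) - 1543 = \left(\left(-8 - 33\right) \left(-13\right) + 9\right)^{2} \cdot 90 - 1543 = \left(\left(-41\right) \left(-13\right) + 9\right)^{2} \cdot 90 - 1543 = \left(533 + 9\right)^{2} \cdot 90 - 1543 = 542^{2} \cdot 90 - 1543 = 293764 \cdot 90 - 1543 = 26438760 - 1543 = 26437217$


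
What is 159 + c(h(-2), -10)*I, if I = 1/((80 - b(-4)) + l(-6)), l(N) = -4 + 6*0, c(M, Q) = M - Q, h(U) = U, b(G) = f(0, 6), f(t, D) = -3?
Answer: 12569/79 ≈ 159.10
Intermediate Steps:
b(G) = -3
l(N) = -4 (l(N) = -4 + 0 = -4)
I = 1/79 (I = 1/((80 - 1*(-3)) - 4) = 1/((80 + 3) - 4) = 1/(83 - 4) = 1/79 ≈ 0.012658)
159 + c(h(-2), -10)*I = 159 + (-2 - 1*(-10))*(1/79) = 159 + (-2 + 10)*(1/79) = 159 + 8*(1/79) = 159 + 8/79 = 12569/79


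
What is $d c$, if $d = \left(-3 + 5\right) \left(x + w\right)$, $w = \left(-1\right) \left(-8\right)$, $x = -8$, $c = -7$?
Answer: $0$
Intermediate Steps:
$w = 8$
$d = 0$ ($d = \left(-3 + 5\right) \left(-8 + 8\right) = 2 \cdot 0 = 0$)
$d c = 0 \left(-7\right) = 0$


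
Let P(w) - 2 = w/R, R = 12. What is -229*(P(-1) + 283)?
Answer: -782951/12 ≈ -65246.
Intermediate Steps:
P(w) = 2 + w/12
-229*(P(-1) + 283) = -229*((2 + (1/12)*(-1)) + 283) = -229*((2 - 1/12) + 283) = -229*(23/12 + 283) = -229*3419/12 = -782951/12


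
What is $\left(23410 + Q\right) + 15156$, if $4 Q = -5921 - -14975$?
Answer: $\frac{81659}{2} \approx 40830.0$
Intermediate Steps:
$Q = \frac{4527}{2}$ ($Q = \frac{-5921 - -14975}{4} = \frac{-5921 + 14975}{4} = \frac{1}{4} \cdot 9054 = \frac{4527}{2} \approx 2263.5$)
$\left(23410 + Q\right) + 15156 = \left(23410 + \frac{4527}{2}\right) + 15156 = \frac{51347}{2} + 15156 = \frac{81659}{2}$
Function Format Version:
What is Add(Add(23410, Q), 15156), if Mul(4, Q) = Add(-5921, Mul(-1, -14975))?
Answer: Rational(81659, 2) ≈ 40830.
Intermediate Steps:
Q = Rational(4527, 2) (Q = Mul(Rational(1, 4), Add(-5921, Mul(-1, -14975))) = Mul(Rational(1, 4), Add(-5921, 14975)) = Mul(Rational(1, 4), 9054) = Rational(4527, 2) ≈ 2263.5)
Add(Add(23410, Q), 15156) = Add(Add(23410, Rational(4527, 2)), 15156) = Add(Rational(51347, 2), 15156) = Rational(81659, 2)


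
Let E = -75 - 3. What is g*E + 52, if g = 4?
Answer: -260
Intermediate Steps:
E = -78
g*E + 52 = 4*(-78) + 52 = -312 + 52 = -260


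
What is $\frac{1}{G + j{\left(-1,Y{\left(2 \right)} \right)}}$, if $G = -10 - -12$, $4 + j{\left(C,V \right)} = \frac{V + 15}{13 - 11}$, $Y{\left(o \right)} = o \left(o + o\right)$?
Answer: $\frac{2}{19} \approx 0.10526$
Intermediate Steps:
$Y{\left(o \right)} = 2 o^{2}$ ($Y{\left(o \right)} = o 2 o = 2 o^{2}$)
$j{\left(C,V \right)} = \frac{7}{2} + \frac{V}{2}$ ($j{\left(C,V \right)} = -4 + \frac{V + 15}{13 - 11} = -4 + \frac{15 + V}{2} = -4 + \left(15 + V\right) \frac{1}{2} = -4 + \left(\frac{15}{2} + \frac{V}{2}\right) = \frac{7}{2} + \frac{V}{2}$)
$G = 2$ ($G = -10 + 12 = 2$)
$\frac{1}{G + j{\left(-1,Y{\left(2 \right)} \right)}} = \frac{1}{2 + \left(\frac{7}{2} + \frac{2 \cdot 2^{2}}{2}\right)} = \frac{1}{2 + \left(\frac{7}{2} + \frac{2 \cdot 4}{2}\right)} = \frac{1}{2 + \left(\frac{7}{2} + \frac{1}{2} \cdot 8\right)} = \frac{1}{2 + \left(\frac{7}{2} + 4\right)} = \frac{1}{2 + \frac{15}{2}} = \frac{1}{\frac{19}{2}} = \frac{2}{19}$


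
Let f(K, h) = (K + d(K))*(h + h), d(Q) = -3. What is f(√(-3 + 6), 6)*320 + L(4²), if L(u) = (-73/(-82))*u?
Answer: -471736/41 + 3840*√3 ≈ -4854.7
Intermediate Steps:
L(u) = 73*u/82 (L(u) = (-73*(-1/82))*u = 73*u/82)
f(K, h) = 2*h*(-3 + K) (f(K, h) = (K - 3)*(h + h) = (-3 + K)*(2*h) = 2*h*(-3 + K))
f(√(-3 + 6), 6)*320 + L(4²) = (2*6*(-3 + √(-3 + 6)))*320 + (73/82)*4² = (2*6*(-3 + √3))*320 + (73/82)*16 = (-36 + 12*√3)*320 + 584/41 = (-11520 + 3840*√3) + 584/41 = -471736/41 + 3840*√3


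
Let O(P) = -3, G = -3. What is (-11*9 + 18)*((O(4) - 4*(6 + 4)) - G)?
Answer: 3240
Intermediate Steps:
(-11*9 + 18)*((O(4) - 4*(6 + 4)) - G) = (-11*9 + 18)*((-3 - 4*(6 + 4)) - 1*(-3)) = (-99 + 18)*((-3 - 4*10) + 3) = -81*((-3 - 40) + 3) = -81*(-43 + 3) = -81*(-40) = 3240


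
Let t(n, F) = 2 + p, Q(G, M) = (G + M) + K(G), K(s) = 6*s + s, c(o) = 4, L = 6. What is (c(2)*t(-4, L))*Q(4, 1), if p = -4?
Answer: -264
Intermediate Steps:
K(s) = 7*s
Q(G, M) = M + 8*G (Q(G, M) = (G + M) + 7*G = M + 8*G)
t(n, F) = -2 (t(n, F) = 2 - 4 = -2)
(c(2)*t(-4, L))*Q(4, 1) = (4*(-2))*(1 + 8*4) = -8*(1 + 32) = -8*33 = -264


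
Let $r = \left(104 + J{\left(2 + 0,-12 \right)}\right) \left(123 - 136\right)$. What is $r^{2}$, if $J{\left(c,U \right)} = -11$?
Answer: $1461681$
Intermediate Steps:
$r = -1209$ ($r = \left(104 - 11\right) \left(123 - 136\right) = 93 \left(-13\right) = -1209$)
$r^{2} = \left(-1209\right)^{2} = 1461681$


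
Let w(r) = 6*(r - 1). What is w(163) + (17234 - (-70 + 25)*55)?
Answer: 20681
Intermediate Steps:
w(r) = -6 + 6*r (w(r) = 6*(-1 + r) = -6 + 6*r)
w(163) + (17234 - (-70 + 25)*55) = (-6 + 6*163) + (17234 - (-70 + 25)*55) = (-6 + 978) + (17234 - (-45)*55) = 972 + (17234 - 1*(-2475)) = 972 + (17234 + 2475) = 972 + 19709 = 20681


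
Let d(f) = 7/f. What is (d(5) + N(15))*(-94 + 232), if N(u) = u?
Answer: 11316/5 ≈ 2263.2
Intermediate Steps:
(d(5) + N(15))*(-94 + 232) = (7/5 + 15)*(-94 + 232) = (7*(⅕) + 15)*138 = (7/5 + 15)*138 = (82/5)*138 = 11316/5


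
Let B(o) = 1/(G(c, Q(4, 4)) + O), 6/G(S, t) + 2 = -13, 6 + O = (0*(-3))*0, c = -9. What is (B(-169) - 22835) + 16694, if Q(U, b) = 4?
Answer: -196517/32 ≈ -6141.2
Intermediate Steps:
O = -6 (O = -6 + (0*(-3))*0 = -6 + 0*0 = -6 + 0 = -6)
G(S, t) = -⅖ (G(S, t) = 6/(-2 - 13) = 6/(-15) = 6*(-1/15) = -⅖)
B(o) = -5/32 (B(o) = 1/(-⅖ - 6) = 1/(-32/5) = -5/32)
(B(-169) - 22835) + 16694 = (-5/32 - 22835) + 16694 = -730725/32 + 16694 = -196517/32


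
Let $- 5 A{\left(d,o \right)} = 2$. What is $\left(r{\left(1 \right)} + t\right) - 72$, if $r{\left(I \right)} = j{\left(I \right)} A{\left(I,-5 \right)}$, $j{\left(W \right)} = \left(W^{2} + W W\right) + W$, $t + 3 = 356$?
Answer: $\frac{1399}{5} \approx 279.8$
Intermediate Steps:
$A{\left(d,o \right)} = - \frac{2}{5}$ ($A{\left(d,o \right)} = \left(- \frac{1}{5}\right) 2 = - \frac{2}{5}$)
$t = 353$ ($t = -3 + 356 = 353$)
$j{\left(W \right)} = W + 2 W^{2}$ ($j{\left(W \right)} = \left(W^{2} + W^{2}\right) + W = 2 W^{2} + W = W + 2 W^{2}$)
$r{\left(I \right)} = - \frac{2 I \left(1 + 2 I\right)}{5}$ ($r{\left(I \right)} = I \left(1 + 2 I\right) \left(- \frac{2}{5}\right) = - \frac{2 I \left(1 + 2 I\right)}{5}$)
$\left(r{\left(1 \right)} + t\right) - 72 = \left(\left(- \frac{2}{5}\right) 1 \left(1 + 2 \cdot 1\right) + 353\right) - 72 = \left(\left(- \frac{2}{5}\right) 1 \left(1 + 2\right) + 353\right) - 72 = \left(\left(- \frac{2}{5}\right) 1 \cdot 3 + 353\right) - 72 = \left(- \frac{6}{5} + 353\right) - 72 = \frac{1759}{5} - 72 = \frac{1399}{5}$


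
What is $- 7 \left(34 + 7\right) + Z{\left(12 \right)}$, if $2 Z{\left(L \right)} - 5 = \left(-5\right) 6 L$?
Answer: $- \frac{929}{2} \approx -464.5$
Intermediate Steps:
$Z{\left(L \right)} = \frac{5}{2} - 15 L$ ($Z{\left(L \right)} = \frac{5}{2} + \frac{\left(-5\right) 6 L}{2} = \frac{5}{2} + \frac{\left(-30\right) L}{2} = \frac{5}{2} - 15 L$)
$- 7 \left(34 + 7\right) + Z{\left(12 \right)} = - 7 \left(34 + 7\right) + \left(\frac{5}{2} - 180\right) = \left(-7\right) 41 + \left(\frac{5}{2} - 180\right) = -287 - \frac{355}{2} = - \frac{929}{2}$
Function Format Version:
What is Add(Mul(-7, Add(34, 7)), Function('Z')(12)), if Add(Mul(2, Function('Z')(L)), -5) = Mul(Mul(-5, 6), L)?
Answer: Rational(-929, 2) ≈ -464.50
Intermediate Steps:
Function('Z')(L) = Add(Rational(5, 2), Mul(-15, L)) (Function('Z')(L) = Add(Rational(5, 2), Mul(Rational(1, 2), Mul(Mul(-5, 6), L))) = Add(Rational(5, 2), Mul(Rational(1, 2), Mul(-30, L))) = Add(Rational(5, 2), Mul(-15, L)))
Add(Mul(-7, Add(34, 7)), Function('Z')(12)) = Add(Mul(-7, Add(34, 7)), Add(Rational(5, 2), Mul(-15, 12))) = Add(Mul(-7, 41), Add(Rational(5, 2), -180)) = Add(-287, Rational(-355, 2)) = Rational(-929, 2)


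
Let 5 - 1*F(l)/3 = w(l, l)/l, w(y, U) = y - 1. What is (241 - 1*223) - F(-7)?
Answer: 45/7 ≈ 6.4286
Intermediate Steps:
w(y, U) = -1 + y
F(l) = 15 - 3*(-1 + l)/l
(241 - 1*223) - F(-7) = (241 - 1*223) - (12 + 3/(-7)) = (241 - 223) - (12 + 3*(-1/7)) = 18 - (12 - 3/7) = 18 - 1*81/7 = 18 - 81/7 = 45/7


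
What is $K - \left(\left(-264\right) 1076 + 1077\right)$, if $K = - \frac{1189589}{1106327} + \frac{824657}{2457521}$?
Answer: $\frac{769389223625357199}{2718821835367} \approx 2.8299 \cdot 10^{5}$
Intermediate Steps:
$K = - \frac{2011099644030}{2718821835367}$ ($K = \left(-1189589\right) \frac{1}{1106327} + 824657 \cdot \frac{1}{2457521} = - \frac{1189589}{1106327} + \frac{824657}{2457521} = - \frac{2011099644030}{2718821835367} \approx -0.7397$)
$K - \left(\left(-264\right) 1076 + 1077\right) = - \frac{2011099644030}{2718821835367} - \left(\left(-264\right) 1076 + 1077\right) = - \frac{2011099644030}{2718821835367} - \left(-284064 + 1077\right) = - \frac{2011099644030}{2718821835367} - -282987 = - \frac{2011099644030}{2718821835367} + 282987 = \frac{769389223625357199}{2718821835367}$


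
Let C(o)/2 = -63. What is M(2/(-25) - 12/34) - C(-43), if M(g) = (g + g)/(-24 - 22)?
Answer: 53558/425 ≈ 126.02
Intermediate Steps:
C(o) = -126 (C(o) = 2*(-63) = -126)
M(g) = -g/23 (M(g) = (2*g)/(-46) = (2*g)*(-1/46) = -g/23)
M(2/(-25) - 12/34) - C(-43) = -(2/(-25) - 12/34)/23 - 1*(-126) = -(2*(-1/25) - 12*1/34)/23 + 126 = -(-2/25 - 6/17)/23 + 126 = -1/23*(-184/425) + 126 = 8/425 + 126 = 53558/425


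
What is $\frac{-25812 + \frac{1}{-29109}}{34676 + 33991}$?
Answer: $- \frac{751361509}{1998827703} \approx -0.3759$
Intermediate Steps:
$\frac{-25812 + \frac{1}{-29109}}{34676 + 33991} = \frac{-25812 - \frac{1}{29109}}{68667} = \left(- \frac{751361509}{29109}\right) \frac{1}{68667} = - \frac{751361509}{1998827703}$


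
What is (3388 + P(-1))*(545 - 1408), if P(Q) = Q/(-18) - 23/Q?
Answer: -52987337/18 ≈ -2.9437e+6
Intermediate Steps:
P(Q) = -23/Q - Q/18 (P(Q) = Q*(-1/18) - 23/Q = -Q/18 - 23/Q = -23/Q - Q/18)
(3388 + P(-1))*(545 - 1408) = (3388 + (-23/(-1) - 1/18*(-1)))*(545 - 1408) = (3388 + (-23*(-1) + 1/18))*(-863) = (3388 + (23 + 1/18))*(-863) = (3388 + 415/18)*(-863) = (61399/18)*(-863) = -52987337/18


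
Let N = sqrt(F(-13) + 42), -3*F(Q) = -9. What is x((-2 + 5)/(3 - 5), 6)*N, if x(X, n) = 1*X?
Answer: -9*sqrt(5)/2 ≈ -10.062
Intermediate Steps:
F(Q) = 3 (F(Q) = -1/3*(-9) = 3)
x(X, n) = X
N = 3*sqrt(5) (N = sqrt(3 + 42) = sqrt(45) = 3*sqrt(5) ≈ 6.7082)
x((-2 + 5)/(3 - 5), 6)*N = ((-2 + 5)/(3 - 5))*(3*sqrt(5)) = (3/(-2))*(3*sqrt(5)) = (3*(-1/2))*(3*sqrt(5)) = -9*sqrt(5)/2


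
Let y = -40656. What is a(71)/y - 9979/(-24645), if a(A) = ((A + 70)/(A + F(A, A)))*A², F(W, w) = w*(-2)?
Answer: 217475773/333989040 ≈ 0.65115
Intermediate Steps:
F(W, w) = -2*w
a(A) = -A*(70 + A) (a(A) = ((A + 70)/(A - 2*A))*A² = ((70 + A)/((-A)))*A² = ((70 + A)*(-1/A))*A² = (-(70 + A)/A)*A² = -A*(70 + A))
a(71)/y - 9979/(-24645) = -1*71*(70 + 71)/(-40656) - 9979/(-24645) = -1*71*141*(-1/40656) - 9979*(-1/24645) = -10011*(-1/40656) + 9979/24645 = 3337/13552 + 9979/24645 = 217475773/333989040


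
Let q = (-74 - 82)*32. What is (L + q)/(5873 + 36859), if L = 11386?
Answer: 3197/21366 ≈ 0.14963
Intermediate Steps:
q = -4992 (q = -156*32 = -4992)
(L + q)/(5873 + 36859) = (11386 - 4992)/(5873 + 36859) = 6394/42732 = 6394*(1/42732) = 3197/21366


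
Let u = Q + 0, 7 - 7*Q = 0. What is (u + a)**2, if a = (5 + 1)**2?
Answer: 1369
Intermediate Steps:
Q = 1 (Q = 1 - 1/7*0 = 1 + 0 = 1)
u = 1 (u = 1 + 0 = 1)
a = 36 (a = 6**2 = 36)
(u + a)**2 = (1 + 36)**2 = 37**2 = 1369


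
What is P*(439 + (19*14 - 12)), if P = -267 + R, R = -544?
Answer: -562023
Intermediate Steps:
P = -811 (P = -267 - 544 = -811)
P*(439 + (19*14 - 12)) = -811*(439 + (19*14 - 12)) = -811*(439 + (266 - 12)) = -811*(439 + 254) = -811*693 = -562023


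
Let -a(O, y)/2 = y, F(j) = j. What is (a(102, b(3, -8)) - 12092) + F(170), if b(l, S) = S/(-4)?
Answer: -11926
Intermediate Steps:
b(l, S) = -S/4 (b(l, S) = S*(-1/4) = -S/4)
a(O, y) = -2*y
(a(102, b(3, -8)) - 12092) + F(170) = (-(-1)*(-8)/2 - 12092) + 170 = (-2*2 - 12092) + 170 = (-4 - 12092) + 170 = -12096 + 170 = -11926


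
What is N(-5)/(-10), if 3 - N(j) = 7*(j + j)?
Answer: -73/10 ≈ -7.3000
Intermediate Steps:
N(j) = 3 - 14*j (N(j) = 3 - 7*(j + j) = 3 - 7*2*j = 3 - 14*j)
N(-5)/(-10) = (3 - 14*(-5))/(-10) = (3 + 70)*(-⅒) = 73*(-⅒) = -73/10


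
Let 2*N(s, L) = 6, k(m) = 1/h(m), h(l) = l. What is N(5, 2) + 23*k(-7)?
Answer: -2/7 ≈ -0.28571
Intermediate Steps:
k(m) = 1/m
N(s, L) = 3 (N(s, L) = (½)*6 = 3)
N(5, 2) + 23*k(-7) = 3 + 23/(-7) = 3 + 23*(-⅐) = 3 - 23/7 = -2/7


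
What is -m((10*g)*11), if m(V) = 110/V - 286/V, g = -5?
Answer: -8/25 ≈ -0.32000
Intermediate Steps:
m(V) = -176/V
-m((10*g)*11) = -(-176)/((10*(-5))*11) = -(-176)/((-50*11)) = -(-176)/(-550) = -(-176)*(-1)/550 = -1*8/25 = -8/25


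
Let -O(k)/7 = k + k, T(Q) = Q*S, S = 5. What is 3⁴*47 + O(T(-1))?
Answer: 3877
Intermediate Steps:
T(Q) = 5*Q (T(Q) = Q*5 = 5*Q)
O(k) = -14*k (O(k) = -7*(k + k) = -14*k)
3⁴*47 + O(T(-1)) = 3⁴*47 - 70*(-1) = 81*47 - 14*(-5) = 3807 + 70 = 3877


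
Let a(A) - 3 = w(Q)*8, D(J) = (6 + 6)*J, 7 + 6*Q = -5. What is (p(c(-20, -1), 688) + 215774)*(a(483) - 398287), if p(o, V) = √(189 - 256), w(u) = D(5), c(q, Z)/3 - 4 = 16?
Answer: -85835760296 - 397804*I*√67 ≈ -8.5836e+10 - 3.2562e+6*I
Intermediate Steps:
Q = -2 (Q = -7/6 + (⅙)*(-5) = -7/6 - ⅚ = -2)
D(J) = 12*J
c(q, Z) = 60 (c(q, Z) = 12 + 3*16 = 12 + 48 = 60)
w(u) = 60 (w(u) = 12*5 = 60)
p(o, V) = I*√67 (p(o, V) = √(-67) = I*√67)
a(A) = 483 (a(A) = 3 + 60*8 = 3 + 480 = 483)
(p(c(-20, -1), 688) + 215774)*(a(483) - 398287) = (I*√67 + 215774)*(483 - 398287) = (215774 + I*√67)*(-397804) = -85835760296 - 397804*I*√67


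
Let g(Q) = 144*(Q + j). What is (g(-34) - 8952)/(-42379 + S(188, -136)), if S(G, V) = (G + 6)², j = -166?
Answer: 12584/1581 ≈ 7.9595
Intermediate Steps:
g(Q) = -23904 + 144*Q (g(Q) = 144*(Q - 166) = 144*(-166 + Q) = -23904 + 144*Q)
S(G, V) = (6 + G)²
(g(-34) - 8952)/(-42379 + S(188, -136)) = ((-23904 + 144*(-34)) - 8952)/(-42379 + (6 + 188)²) = ((-23904 - 4896) - 8952)/(-42379 + 194²) = (-28800 - 8952)/(-42379 + 37636) = -37752/(-4743) = -37752*(-1/4743) = 12584/1581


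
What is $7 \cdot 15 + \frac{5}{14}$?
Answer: $\frac{1475}{14} \approx 105.36$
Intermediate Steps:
$7 \cdot 15 + \frac{5}{14} = 105 + 5 \cdot \frac{1}{14} = 105 + \frac{5}{14} = \frac{1475}{14}$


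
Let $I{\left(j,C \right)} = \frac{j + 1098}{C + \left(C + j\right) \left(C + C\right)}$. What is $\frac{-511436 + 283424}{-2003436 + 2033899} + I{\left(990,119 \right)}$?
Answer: $- \frac{60145469988}{8044090243} \approx -7.477$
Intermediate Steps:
$I{\left(j,C \right)} = \frac{1098 + j}{C + 2 C \left(C + j\right)}$ ($I{\left(j,C \right)} = \frac{1098 + j}{C + \left(C + j\right) 2 C} = \frac{1098 + j}{C + 2 C \left(C + j\right)}$)
$\frac{-511436 + 283424}{-2003436 + 2033899} + I{\left(990,119 \right)} = \frac{-511436 + 283424}{-2003436 + 2033899} + \frac{1098 + 990}{119 \left(1 + 2 \cdot 119 + 2 \cdot 990\right)} = - \frac{228012}{30463} + \frac{1}{119} \frac{1}{1 + 238 + 1980} \cdot 2088 = \left(-228012\right) \frac{1}{30463} + \frac{1}{119} \cdot \frac{1}{2219} \cdot 2088 = - \frac{228012}{30463} + \frac{1}{119} \cdot \frac{1}{2219} \cdot 2088 = - \frac{228012}{30463} + \frac{2088}{264061} = - \frac{60145469988}{8044090243}$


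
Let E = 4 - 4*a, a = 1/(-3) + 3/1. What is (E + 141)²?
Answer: 162409/9 ≈ 18045.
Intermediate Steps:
a = 8/3 (a = 1*(-⅓) + 3*1 = -⅓ + 3 = 8/3 ≈ 2.6667)
E = -20/3 (E = 4 - 4*8/3 = 4 - 32/3 = -20/3 ≈ -6.6667)
(E + 141)² = (-20/3 + 141)² = (403/3)² = 162409/9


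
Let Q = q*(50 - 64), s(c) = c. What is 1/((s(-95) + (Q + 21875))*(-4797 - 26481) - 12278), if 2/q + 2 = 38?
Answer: -3/2043668372 ≈ -1.4679e-9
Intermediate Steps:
q = 1/18 (q = 2/(-2 + 38) = 2/36 = 2*(1/36) = 1/18 ≈ 0.055556)
Q = -7/9 (Q = (50 - 64)/18 = (1/18)*(-14) = -7/9 ≈ -0.77778)
1/((s(-95) + (Q + 21875))*(-4797 - 26481) - 12278) = 1/((-95 + (-7/9 + 21875))*(-4797 - 26481) - 12278) = 1/((-95 + 196868/9)*(-31278) - 12278) = 1/((196013/9)*(-31278) - 12278) = 1/(-2043631538/3 - 12278) = 1/(-2043668372/3) = -3/2043668372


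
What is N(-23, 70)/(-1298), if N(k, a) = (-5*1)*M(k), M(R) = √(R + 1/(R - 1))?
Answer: 5*I*√3318/15576 ≈ 0.018491*I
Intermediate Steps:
M(R) = √(R + 1/(-1 + R))
N(k, a) = -5*√((1 + k*(-1 + k))/(-1 + k)) (N(k, a) = (-5*1)*√((1 + k*(-1 + k))/(-1 + k)) = -5*√((1 + k*(-1 + k))/(-1 + k)))
N(-23, 70)/(-1298) = -5*√(1 - 23*(-1 - 23))*(I*√6/12)/(-1298) = -5*√(1 - 23*(-24))*(I*√6/12)*(-1/1298) = -5*I*√6*√(1 + 552)/12*(-1/1298) = -5*I*√3318/12*(-1/1298) = 5*I*√3318/15576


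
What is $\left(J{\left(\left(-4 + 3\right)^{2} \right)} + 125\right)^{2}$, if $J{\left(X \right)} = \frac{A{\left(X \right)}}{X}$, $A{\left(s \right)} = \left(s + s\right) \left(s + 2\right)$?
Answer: $17161$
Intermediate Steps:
$A{\left(s \right)} = 2 s \left(2 + s\right)$
$J{\left(X \right)} = 4 + 2 X$ ($J{\left(X \right)} = \frac{2 X \left(2 + X\right)}{X} = 4 + 2 X$)
$\left(J{\left(\left(-4 + 3\right)^{2} \right)} + 125\right)^{2} = \left(\left(4 + 2 \left(-4 + 3\right)^{2}\right) + 125\right)^{2} = \left(\left(4 + 2 \left(-1\right)^{2}\right) + 125\right)^{2} = \left(\left(4 + 2 \cdot 1\right) + 125\right)^{2} = \left(\left(4 + 2\right) + 125\right)^{2} = \left(6 + 125\right)^{2} = 131^{2} = 17161$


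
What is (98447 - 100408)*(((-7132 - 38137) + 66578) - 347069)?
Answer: 638815360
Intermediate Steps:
(98447 - 100408)*(((-7132 - 38137) + 66578) - 347069) = -1961*((-45269 + 66578) - 347069) = -1961*(21309 - 347069) = -1961*(-325760) = 638815360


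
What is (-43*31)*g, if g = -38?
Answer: 50654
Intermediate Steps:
(-43*31)*g = -43*31*(-38) = -1333*(-38) = 50654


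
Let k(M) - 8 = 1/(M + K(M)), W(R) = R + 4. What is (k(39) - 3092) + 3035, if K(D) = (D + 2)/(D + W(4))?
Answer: -91779/1874 ≈ -48.975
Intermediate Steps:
W(R) = 4 + R
K(D) = (2 + D)/(8 + D) (K(D) = (D + 2)/(D + (4 + 4)) = (2 + D)/(D + 8) = (2 + D)/(8 + D))
k(M) = 8 + 1/(M + (2 + M)/(8 + M))
(k(39) - 3092) + 3035 = ((24 + 8*39**2 + 73*39)/(2 + 39**2 + 9*39) - 3092) + 3035 = ((24 + 8*1521 + 2847)/(2 + 1521 + 351) - 3092) + 3035 = ((24 + 12168 + 2847)/1874 - 3092) + 3035 = ((1/1874)*15039 - 3092) + 3035 = (15039/1874 - 3092) + 3035 = -5779369/1874 + 3035 = -91779/1874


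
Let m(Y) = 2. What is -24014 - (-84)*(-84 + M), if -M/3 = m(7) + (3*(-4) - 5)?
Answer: -27290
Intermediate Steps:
M = 45 (M = -3*(2 + (3*(-4) - 5)) = -3*(2 + (-12 - 5)) = -3*(2 - 17) = -3*(-15) = 45)
-24014 - (-84)*(-84 + M) = -24014 - (-84)*(-84 + 45) = -24014 - (-84)*(-39) = -24014 - 1*3276 = -24014 - 3276 = -27290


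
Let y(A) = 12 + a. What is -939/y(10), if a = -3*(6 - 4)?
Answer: -313/2 ≈ -156.50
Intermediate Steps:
a = -6 (a = -3*2 = -6)
y(A) = 6 (y(A) = 12 - 6 = 6)
-939/y(10) = -939/6 = -939*⅙ = -313/2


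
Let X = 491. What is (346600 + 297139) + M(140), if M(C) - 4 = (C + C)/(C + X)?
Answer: 406202113/631 ≈ 6.4374e+5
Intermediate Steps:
M(C) = 4 + 2*C/(491 + C) (M(C) = 4 + (C + C)/(C + 491) = 4 + (2*C)/(491 + C) = 4 + 2*C/(491 + C))
(346600 + 297139) + M(140) = (346600 + 297139) + 2*(982 + 3*140)/(491 + 140) = 643739 + 2*(982 + 420)/631 = 643739 + 2*(1/631)*1402 = 643739 + 2804/631 = 406202113/631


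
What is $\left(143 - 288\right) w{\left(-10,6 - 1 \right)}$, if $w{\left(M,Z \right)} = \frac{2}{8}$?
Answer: $- \frac{145}{4} \approx -36.25$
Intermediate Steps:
$w{\left(M,Z \right)} = \frac{1}{4}$ ($w{\left(M,Z \right)} = 2 \cdot \frac{1}{8} = \frac{1}{4}$)
$\left(143 - 288\right) w{\left(-10,6 - 1 \right)} = \left(143 - 288\right) \frac{1}{4} = \left(-145\right) \frac{1}{4} = - \frac{145}{4}$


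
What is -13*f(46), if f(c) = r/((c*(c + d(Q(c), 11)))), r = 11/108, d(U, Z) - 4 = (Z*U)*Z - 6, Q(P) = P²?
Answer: -13/115655040 ≈ -1.1240e-7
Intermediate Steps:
d(U, Z) = -2 + U*Z² (d(U, Z) = 4 + ((Z*U)*Z - 6) = 4 + ((U*Z)*Z - 6) = 4 + (U*Z² - 6) = 4 + (-6 + U*Z²) = -2 + U*Z²)
r = 11/108 (r = 11*(1/108) = 11/108 ≈ 0.10185)
f(c) = 11/(108*c*(-2 + c + 121*c²)) (f(c) = 11/(108*((c*(c + (-2 + c²*11²))))) = 11/(108*((c*(c + (-2 + c²*121))))) = 11/(108*((c*(c + (-2 + 121*c²))))) = 11/(108*((c*(-2 + c + 121*c²)))) = 11*(1/(c*(-2 + c + 121*c²)))/108 = 11/(108*c*(-2 + c + 121*c²)))
-13*f(46) = -143/(108*46*(-2 + 46 + 121*46²)) = -143/(108*46*(-2 + 46 + 121*2116)) = -143/(108*46*(-2 + 46 + 256036)) = -143/(108*46*256080) = -13*1/115655040 = -13/115655040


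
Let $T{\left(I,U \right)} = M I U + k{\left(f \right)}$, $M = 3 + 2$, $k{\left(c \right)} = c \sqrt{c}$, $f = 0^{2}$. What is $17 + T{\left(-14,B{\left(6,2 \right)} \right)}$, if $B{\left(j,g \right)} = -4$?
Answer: $297$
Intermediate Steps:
$f = 0$
$k{\left(c \right)} = c^{\frac{3}{2}}$
$M = 5$
$T{\left(I,U \right)} = 5 I U$ ($T{\left(I,U \right)} = 5 I U + 0^{\frac{3}{2}} = 5 I U + 0 = 5 I U$)
$17 + T{\left(-14,B{\left(6,2 \right)} \right)} = 17 + 5 \left(-14\right) \left(-4\right) = 17 + 280 = 297$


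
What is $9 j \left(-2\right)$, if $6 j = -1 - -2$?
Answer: $-3$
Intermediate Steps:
$j = \frac{1}{6}$ ($j = \frac{-1 - -2}{6} = \frac{-1 + 2}{6} = \frac{1}{6} \cdot 1 = \frac{1}{6} \approx 0.16667$)
$9 j \left(-2\right) = 9 \cdot \frac{1}{6} \left(-2\right) = \frac{3}{2} \left(-2\right) = -3$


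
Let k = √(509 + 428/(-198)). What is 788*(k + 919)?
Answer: 724172 + 788*√551947/33 ≈ 7.4191e+5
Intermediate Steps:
k = √551947/33 (k = √(509 + 428*(-1/198)) = √(509 - 214/99) = √(50177/99) = √551947/33 ≈ 22.513)
788*(k + 919) = 788*(√551947/33 + 919) = 788*(919 + √551947/33) = 724172 + 788*√551947/33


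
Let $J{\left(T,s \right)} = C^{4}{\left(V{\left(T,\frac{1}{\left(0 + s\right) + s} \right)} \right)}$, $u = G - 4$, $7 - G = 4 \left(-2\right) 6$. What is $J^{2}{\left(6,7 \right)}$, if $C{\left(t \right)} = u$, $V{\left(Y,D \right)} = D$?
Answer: $45767944570401$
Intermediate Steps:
$G = 55$ ($G = 7 - 4 \left(-2\right) 6 = 7 - \left(-8\right) 6 = 7 - -48 = 7 + 48 = 55$)
$u = 51$ ($u = 55 - 4 = 51$)
$C{\left(t \right)} = 51$
$J{\left(T,s \right)} = 6765201$ ($J{\left(T,s \right)} = 51^{4} = 6765201$)
$J^{2}{\left(6,7 \right)} = 6765201^{2} = 45767944570401$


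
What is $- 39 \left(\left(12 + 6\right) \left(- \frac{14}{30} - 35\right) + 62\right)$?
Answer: $\frac{112398}{5} \approx 22480.0$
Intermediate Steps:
$- 39 \left(\left(12 + 6\right) \left(- \frac{14}{30} - 35\right) + 62\right) = - 39 \left(18 \left(\left(-14\right) \frac{1}{30} - 35\right) + 62\right) = - 39 \left(18 \left(- \frac{7}{15} - 35\right) + 62\right) = - 39 \left(18 \left(- \frac{532}{15}\right) + 62\right) = - 39 \left(- \frac{3192}{5} + 62\right) = \left(-39\right) \left(- \frac{2882}{5}\right) = \frac{112398}{5}$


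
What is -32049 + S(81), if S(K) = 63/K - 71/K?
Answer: -2595977/81 ≈ -32049.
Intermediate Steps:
S(K) = -8/K
-32049 + S(81) = -32049 - 8/81 = -2595977/81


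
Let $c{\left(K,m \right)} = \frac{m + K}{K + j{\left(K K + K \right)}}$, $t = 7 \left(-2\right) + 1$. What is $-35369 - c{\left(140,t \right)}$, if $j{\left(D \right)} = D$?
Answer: $- \frac{703135847}{19880} \approx -35369.0$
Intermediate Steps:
$t = -13$ ($t = -14 + 1 = -13$)
$c{\left(K,m \right)} = \frac{K + m}{K^{2} + 2 K}$ ($c{\left(K,m \right)} = \frac{m + K}{K + \left(K K + K\right)} = \frac{K + m}{K + \left(K^{2} + K\right)} = \frac{K + m}{K + \left(K + K^{2}\right)} = \frac{K + m}{K^{2} + 2 K}$)
$-35369 - c{\left(140,t \right)} = -35369 - \frac{140 - 13}{140 \left(2 + 140\right)} = -35369 - \frac{1}{140} \cdot \frac{1}{142} \cdot 127 = -35369 - \frac{127}{19880} = - \frac{703135847}{19880}$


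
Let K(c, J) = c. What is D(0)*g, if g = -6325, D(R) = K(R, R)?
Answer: 0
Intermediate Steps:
D(R) = R
D(0)*g = 0*(-6325) = 0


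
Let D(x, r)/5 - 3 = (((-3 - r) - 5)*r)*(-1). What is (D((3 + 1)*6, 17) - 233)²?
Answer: 3636649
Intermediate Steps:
D(x, r) = 15 - 5*r*(-8 - r) (D(x, r) = 15 + 5*((((-3 - r) - 5)*r)*(-1)) = 15 + 5*(((-8 - r)*r)*(-1)) = 15 + 5*((r*(-8 - r))*(-1)) = 15 + 5*(-r*(-8 - r)) = 15 - 5*r*(-8 - r))
(D((3 + 1)*6, 17) - 233)² = ((15 + 5*17² + 40*17) - 233)² = ((15 + 5*289 + 680) - 233)² = ((15 + 1445 + 680) - 233)² = (2140 - 233)² = 1907² = 3636649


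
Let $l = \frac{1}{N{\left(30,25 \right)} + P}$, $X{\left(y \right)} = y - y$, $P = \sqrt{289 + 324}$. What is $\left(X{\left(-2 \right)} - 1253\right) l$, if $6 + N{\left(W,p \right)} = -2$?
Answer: $- \frac{10024}{549} - \frac{1253 \sqrt{613}}{549} \approx -74.766$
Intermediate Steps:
$N{\left(W,p \right)} = -8$ ($N{\left(W,p \right)} = -6 - 2 = -8$)
$P = \sqrt{613} \approx 24.759$
$X{\left(y \right)} = 0$
$l = \frac{1}{-8 + \sqrt{613}} \approx 0.05967$
$\left(X{\left(-2 \right)} - 1253\right) l = \left(0 - 1253\right) \left(\frac{8}{549} + \frac{\sqrt{613}}{549}\right) = - 1253 \left(\frac{8}{549} + \frac{\sqrt{613}}{549}\right) = - \frac{10024}{549} - \frac{1253 \sqrt{613}}{549}$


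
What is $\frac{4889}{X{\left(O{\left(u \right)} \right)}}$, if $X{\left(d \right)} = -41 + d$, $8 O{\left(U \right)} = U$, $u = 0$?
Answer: $- \frac{4889}{41} \approx -119.24$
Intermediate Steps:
$O{\left(U \right)} = \frac{U}{8}$
$\frac{4889}{X{\left(O{\left(u \right)} \right)}} = \frac{4889}{-41 + \frac{1}{8} \cdot 0} = \frac{4889}{-41 + 0} = \frac{4889}{-41} = 4889 \left(- \frac{1}{41}\right) = - \frac{4889}{41}$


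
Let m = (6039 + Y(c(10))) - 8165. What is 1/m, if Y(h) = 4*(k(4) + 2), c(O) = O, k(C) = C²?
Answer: -1/2054 ≈ -0.00048685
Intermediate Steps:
Y(h) = 72 (Y(h) = 4*(4² + 2) = 4*(16 + 2) = 4*18 = 72)
m = -2054 (m = (6039 + 72) - 8165 = 6111 - 8165 = -2054)
1/m = 1/(-2054) = -1/2054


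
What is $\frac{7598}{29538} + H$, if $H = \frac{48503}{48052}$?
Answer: $\frac{21924155}{17309268} \approx 1.2666$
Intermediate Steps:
$H = \frac{1183}{1172}$ ($H = 48503 \cdot \frac{1}{48052} = \frac{1183}{1172} \approx 1.0094$)
$\frac{7598}{29538} + H = \frac{7598}{29538} + \frac{1183}{1172} = 7598 \cdot \frac{1}{29538} + \frac{1183}{1172} = \frac{3799}{14769} + \frac{1183}{1172} = \frac{21924155}{17309268}$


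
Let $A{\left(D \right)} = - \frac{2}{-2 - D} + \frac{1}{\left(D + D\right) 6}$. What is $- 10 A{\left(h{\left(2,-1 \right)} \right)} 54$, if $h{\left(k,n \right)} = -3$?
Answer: $1095$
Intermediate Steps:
$A{\left(D \right)} = - \frac{2}{-2 - D} + \frac{1}{12 D}$ ($A{\left(D \right)} = - \frac{2}{-2 - D} + \frac{1}{2 D} \frac{1}{6} = - \frac{2}{-2 - D} + \frac{1}{12 D}$)
$- 10 A{\left(h{\left(2,-1 \right)} \right)} 54 = - 10 \frac{2 + 25 \left(-3\right)}{12 \left(-3\right) \left(2 - 3\right)} 54 = - 10 \cdot \frac{1}{12} \left(- \frac{1}{3}\right) \frac{1}{-1} \left(2 - 75\right) 54 = - 10 \cdot \frac{1}{12} \left(- \frac{1}{3}\right) \left(-1\right) \left(-73\right) 54 = \left(-10\right) \left(- \frac{73}{36}\right) 54 = \frac{365}{18} \cdot 54 = 1095$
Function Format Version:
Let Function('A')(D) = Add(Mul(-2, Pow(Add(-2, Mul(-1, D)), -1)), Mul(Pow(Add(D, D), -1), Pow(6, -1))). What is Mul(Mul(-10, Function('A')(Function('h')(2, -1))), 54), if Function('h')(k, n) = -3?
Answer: 1095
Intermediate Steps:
Function('A')(D) = Add(Mul(-2, Pow(Add(-2, Mul(-1, D)), -1)), Mul(Rational(1, 12), Pow(D, -1))) (Function('A')(D) = Add(Mul(-2, Pow(Add(-2, Mul(-1, D)), -1)), Mul(Pow(Mul(2, D), -1), Rational(1, 6))) = Add(Mul(-2, Pow(Add(-2, Mul(-1, D)), -1)), Mul(Mul(Rational(1, 2), Pow(D, -1)), Rational(1, 6))) = Add(Mul(-2, Pow(Add(-2, Mul(-1, D)), -1)), Mul(Rational(1, 12), Pow(D, -1))))
Mul(Mul(-10, Function('A')(Function('h')(2, -1))), 54) = Mul(Mul(-10, Mul(Rational(1, 12), Pow(-3, -1), Pow(Add(2, -3), -1), Add(2, Mul(25, -3)))), 54) = Mul(Mul(-10, Mul(Rational(1, 12), Rational(-1, 3), Pow(-1, -1), Add(2, -75))), 54) = Mul(Mul(-10, Mul(Rational(1, 12), Rational(-1, 3), -1, -73)), 54) = Mul(Mul(-10, Rational(-73, 36)), 54) = Mul(Rational(365, 18), 54) = 1095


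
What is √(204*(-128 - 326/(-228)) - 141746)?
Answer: 4*I*√3780715/19 ≈ 409.35*I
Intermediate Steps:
√(204*(-128 - 326/(-228)) - 141746) = √(204*(-128 - 326*(-1/228)) - 141746) = √(204*(-128 + 163/114) - 141746) = √(204*(-14429/114) - 141746) = √(-490586/19 - 141746) = √(-3183760/19) = 4*I*√3780715/19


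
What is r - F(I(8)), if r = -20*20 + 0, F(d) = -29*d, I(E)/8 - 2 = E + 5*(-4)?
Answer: -2720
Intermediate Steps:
I(E) = -144 + 8*E (I(E) = 16 + 8*(E + 5*(-4)) = 16 + 8*(E - 20) = 16 + 8*(-20 + E) = 16 + (-160 + 8*E) = -144 + 8*E)
r = -400 (r = -400 + 0 = -400)
r - F(I(8)) = -400 - (-29)*(-144 + 8*8) = -400 - (-29)*(-144 + 64) = -400 - (-29)*(-80) = -400 - 1*2320 = -400 - 2320 = -2720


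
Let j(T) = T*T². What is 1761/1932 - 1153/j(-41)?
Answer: 41199159/44385124 ≈ 0.92822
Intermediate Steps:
j(T) = T³
1761/1932 - 1153/j(-41) = 1761/1932 - 1153/((-41)³) = 1761*(1/1932) - 1153/(-68921) = 587/644 - 1153*(-1/68921) = 587/644 + 1153/68921 = 41199159/44385124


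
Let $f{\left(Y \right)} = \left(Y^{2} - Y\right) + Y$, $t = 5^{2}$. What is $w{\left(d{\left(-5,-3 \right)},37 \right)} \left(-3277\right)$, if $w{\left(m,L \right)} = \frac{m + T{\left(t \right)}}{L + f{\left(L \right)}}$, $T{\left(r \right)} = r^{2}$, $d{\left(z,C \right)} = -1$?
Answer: $- \frac{1022424}{703} \approx -1454.4$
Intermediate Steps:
$t = 25$
$f{\left(Y \right)} = Y^{2}$
$w{\left(m,L \right)} = \frac{625 + m}{L + L^{2}}$ ($w{\left(m,L \right)} = \frac{m + 25^{2}}{L + L^{2}} = \frac{m + 625}{L + L^{2}} = \frac{625 + m}{L + L^{2}}$)
$w{\left(d{\left(-5,-3 \right)},37 \right)} \left(-3277\right) = \frac{625 - 1}{37 \left(1 + 37\right)} \left(-3277\right) = \frac{1}{37} \cdot \frac{1}{38} \cdot 624 \left(-3277\right) = \frac{312}{703} \left(-3277\right) = - \frac{1022424}{703}$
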